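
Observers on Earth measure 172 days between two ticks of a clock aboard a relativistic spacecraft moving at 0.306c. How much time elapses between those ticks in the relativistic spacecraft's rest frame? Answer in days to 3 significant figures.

τ₀ ≈ 164 days

γ = 1/√(1 − 0.306²) = 1.0504
Proper time: τ₀ = Δt/γ = 172/1.0504 = 164 days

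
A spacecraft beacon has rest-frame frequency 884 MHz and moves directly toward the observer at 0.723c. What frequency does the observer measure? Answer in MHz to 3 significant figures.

Relativistic Doppler: f_obs = f_src √((1+β)/(1−β))
= 884 × √(1.7230/0.27700) = 884 × 2.4940 = 2200 MHz

f_obs ≈ 2200 MHz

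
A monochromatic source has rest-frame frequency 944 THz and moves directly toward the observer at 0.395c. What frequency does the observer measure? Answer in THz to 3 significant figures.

Relativistic Doppler: f_obs = f_src √((1+β)/(1−β))
= 944 × √(1.3950/0.60500) = 944 × 1.5185 = 1430 THz

f_obs ≈ 1430 THz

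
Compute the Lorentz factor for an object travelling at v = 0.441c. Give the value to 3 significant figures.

γ = 1/√(1 − β²) = 1/√(1 − 0.441²) = 1/√(0.80552) = 1.11

γ ≈ 1.11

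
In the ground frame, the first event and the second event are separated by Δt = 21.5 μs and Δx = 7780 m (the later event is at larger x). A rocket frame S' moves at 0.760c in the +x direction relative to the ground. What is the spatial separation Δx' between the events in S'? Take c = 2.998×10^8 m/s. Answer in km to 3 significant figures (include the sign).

Δx' ≈ 4.43 km

γ = 1/√(1 − 0.760²) = 1.5386
Δx' = γ(Δx − vΔt) = 1.5386 × (7780 m − 0.760×(2.998×10^8 m/s)×21.5×10^-6 s)
= 1.5386 × (2881.3 m) = 4.43 km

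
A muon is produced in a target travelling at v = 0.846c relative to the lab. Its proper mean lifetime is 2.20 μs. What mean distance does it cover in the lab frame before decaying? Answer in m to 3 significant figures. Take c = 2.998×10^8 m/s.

γ = 1/√(1 − 0.846²) = 1.8755
Dilated lifetime: Δt = γτ₀ = 1.8755 × 2.20 μs = 4.1262 μs
d = vΔt = 0.846c × 4.1262 μs = 2.5363×10^8 m/s × 4.1262×10^-6 s = 1050 m

d ≈ 1050 m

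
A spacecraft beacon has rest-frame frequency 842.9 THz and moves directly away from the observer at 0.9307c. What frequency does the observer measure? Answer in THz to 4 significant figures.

Relativistic Doppler: f_obs = f_src √((1−β)/(1+β))
= 842.9 × √(0.0693000/1.93070) = 842.9 × 0.189456 = 159.7 THz

f_obs ≈ 159.7 THz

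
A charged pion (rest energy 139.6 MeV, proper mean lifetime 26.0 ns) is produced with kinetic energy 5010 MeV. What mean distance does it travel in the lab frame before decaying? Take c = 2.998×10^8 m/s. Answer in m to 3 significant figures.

γ = 1 + K/(m₀c²) = 1 + 5010/139.6 = 36.888
β = √(1 − 1/γ²) = 0.99963
Dilated lifetime: γτ₀ = 36.888 × 26.0 ns = 959.09 ns
d = βc·γτ₀ = 0.99963 × (2.998×10^8 m/s) × 9.5909×10^-7 s = 287 m

d ≈ 287 m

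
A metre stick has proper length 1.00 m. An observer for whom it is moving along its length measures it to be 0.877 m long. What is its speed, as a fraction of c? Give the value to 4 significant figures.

β ≈ 0.4805

γ = L₀/L = 1.00/0.877 = 1.14025
β = √(1 − 1/γ²) = 0.4805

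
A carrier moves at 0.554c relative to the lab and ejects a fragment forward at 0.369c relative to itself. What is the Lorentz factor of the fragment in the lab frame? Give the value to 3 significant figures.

u_lab = (0.369 + 0.554)/(1 + 0.369×0.554) = 0.9230/1.20443 = 0.766340
γ = 1/√(1 − 0.766340²) = 1.56

γ ≈ 1.56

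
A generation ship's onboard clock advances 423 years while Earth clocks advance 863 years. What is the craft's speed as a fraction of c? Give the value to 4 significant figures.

β ≈ 0.8716

γ = Δt/τ₀ = 863/423 = 2.04019
β = √(1 − 1/γ²) = √(1 − 1/2.04019²) = 0.8716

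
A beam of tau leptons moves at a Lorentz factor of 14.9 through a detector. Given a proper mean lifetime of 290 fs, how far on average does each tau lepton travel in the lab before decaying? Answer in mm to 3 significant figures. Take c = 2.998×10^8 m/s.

β = √(1 − 1/γ²) = √(1 − 1/14.9²) = 0.99775
Dilated lifetime: Δt = γτ₀ = 14.9 × 290 fs = 4321.0 fs
d = vΔt = 0.99775c × 4321.0 fs = 2.9912×10^8 m/s × 4.3210×10^-12 s = 1.29 mm

d ≈ 1.29 mm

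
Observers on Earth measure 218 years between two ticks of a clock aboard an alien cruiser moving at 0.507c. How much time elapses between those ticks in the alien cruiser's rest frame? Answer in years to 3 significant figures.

γ = 1/√(1 − 0.507²) = 1.1602
Proper time: τ₀ = Δt/γ = 218/1.1602 = 188 years

τ₀ ≈ 188 years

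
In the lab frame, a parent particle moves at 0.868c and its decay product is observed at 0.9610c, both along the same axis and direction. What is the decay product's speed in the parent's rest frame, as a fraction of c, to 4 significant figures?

u' ≈ 0.5607c

Inverse velocity addition: u' = (u − v)/(1 − uv/c²)
= (0.9610 − 0.868)/(1 − 0.9610×0.868) = 0.09300/0.165852 = 0.5607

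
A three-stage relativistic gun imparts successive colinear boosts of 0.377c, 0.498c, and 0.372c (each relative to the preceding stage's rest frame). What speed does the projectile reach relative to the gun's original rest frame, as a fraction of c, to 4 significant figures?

u ≈ 0.8702c

Compose boost 2: (0.498 + 0.377)/(1 + 0.498×0.377) = 0.8750/1.18775 = 0.736689
Compose boost 3: (0.372 + 0.736689)/(1 + 0.372×0.736689) = 1.10869/1.27405 = 0.8702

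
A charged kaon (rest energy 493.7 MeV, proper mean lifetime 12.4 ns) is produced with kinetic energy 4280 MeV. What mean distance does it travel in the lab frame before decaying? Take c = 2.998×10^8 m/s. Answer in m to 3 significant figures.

d ≈ 35.8 m

γ = 1 + K/(m₀c²) = 1 + 4280/493.7 = 9.6692
β = √(1 − 1/γ²) = 0.99464
Dilated lifetime: γτ₀ = 9.6692 × 12.4 ns = 119.90 ns
d = βc·γτ₀ = 0.99464 × (2.998×10^8 m/s) × 1.1990×10^-7 s = 35.8 m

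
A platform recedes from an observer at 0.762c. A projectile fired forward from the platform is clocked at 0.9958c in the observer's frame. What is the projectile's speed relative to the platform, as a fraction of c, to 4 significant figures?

u' ≈ 0.9693c

Inverse velocity addition: u' = (u − v)/(1 − uv/c²)
= (0.9958 − 0.762)/(1 − 0.9958×0.762) = 0.2338/0.241200 = 0.9693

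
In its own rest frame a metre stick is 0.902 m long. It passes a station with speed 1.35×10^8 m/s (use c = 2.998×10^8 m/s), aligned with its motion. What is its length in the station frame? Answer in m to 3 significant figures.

β = v/c = 1.35×10^8 / 2.998×10^8 = 0.45030
γ = 1/√(1 − 0.45030²) = 1.1200
Length contraction: L = L₀/γ = 0.902/1.1200 = 0.805 m

L ≈ 0.805 m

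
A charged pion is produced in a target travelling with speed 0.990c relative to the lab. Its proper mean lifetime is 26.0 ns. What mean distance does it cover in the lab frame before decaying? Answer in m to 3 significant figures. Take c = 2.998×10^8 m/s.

γ = 1/√(1 − 0.990²) = 7.0888
Dilated lifetime: Δt = γτ₀ = 7.0888 × 26.0 ns = 184.31 ns
d = vΔt = 0.990c × 184.31 ns = 2.9680×10^8 m/s × 1.8431×10^-7 s = 54.7 m

d ≈ 54.7 m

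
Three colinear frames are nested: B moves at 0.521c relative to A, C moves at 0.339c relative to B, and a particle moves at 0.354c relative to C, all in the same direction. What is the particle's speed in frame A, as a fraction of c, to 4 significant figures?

Compose boost 2: (0.339 + 0.521)/(1 + 0.339×0.521) = 0.8600/1.17662 = 0.730908
Compose boost 3: (0.354 + 0.730908)/(1 + 0.354×0.730908) = 1.08491/1.25874 = 0.8619

u ≈ 0.8619c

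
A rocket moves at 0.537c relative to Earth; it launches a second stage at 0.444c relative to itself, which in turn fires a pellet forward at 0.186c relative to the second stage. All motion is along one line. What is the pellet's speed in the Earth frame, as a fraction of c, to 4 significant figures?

u ≈ 0.8525c

Compose boost 2: (0.444 + 0.537)/(1 + 0.444×0.537) = 0.9810/1.23843 = 0.792133
Compose boost 3: (0.186 + 0.792133)/(1 + 0.186×0.792133) = 0.978133/1.14734 = 0.8525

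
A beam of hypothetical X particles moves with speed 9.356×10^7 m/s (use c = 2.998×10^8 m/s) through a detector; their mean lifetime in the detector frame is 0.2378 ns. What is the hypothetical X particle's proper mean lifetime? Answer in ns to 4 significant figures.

β = v/c = 9.356×10^7 / 2.998×10^8 = 0.312075
γ = 1/√(1 − 0.312075²) = 1.05257
Proper time: τ₀ = Δt/γ = 0.2378/1.05257 = 0.2259 ns

τ₀ ≈ 0.2259 ns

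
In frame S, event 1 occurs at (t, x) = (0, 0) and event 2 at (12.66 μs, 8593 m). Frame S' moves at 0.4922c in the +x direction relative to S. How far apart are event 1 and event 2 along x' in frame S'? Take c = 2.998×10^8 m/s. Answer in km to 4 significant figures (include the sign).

Δx' ≈ 7.725 km

γ = 1/√(1 − 0.4922²) = 1.14879
Δx' = γ(Δx − vΔt) = 1.14879 × (8593 m − 0.4922×(2.998×10^8 m/s)×12.66×10^-6 s)
= 1.14879 × (6724.87 m) = 7.725 km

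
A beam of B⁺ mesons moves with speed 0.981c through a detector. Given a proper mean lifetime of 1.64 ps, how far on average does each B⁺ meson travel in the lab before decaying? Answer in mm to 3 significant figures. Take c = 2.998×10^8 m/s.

γ = 1/√(1 − 0.981²) = 5.1544
Dilated lifetime: Δt = γτ₀ = 5.1544 × 1.64 ps = 8.4533 ps
d = vΔt = 0.981c × 8.4533 ps = 2.9410×10^8 m/s × 8.4533×10^-12 s = 2.49 mm

d ≈ 2.49 mm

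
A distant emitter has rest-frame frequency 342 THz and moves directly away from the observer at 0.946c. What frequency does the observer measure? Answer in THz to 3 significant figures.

Relativistic Doppler: f_obs = f_src √((1−β)/(1+β))
= 342 × √(0.054000/1.9460) = 342 × 0.16658 = 57.0 THz

f_obs ≈ 57.0 THz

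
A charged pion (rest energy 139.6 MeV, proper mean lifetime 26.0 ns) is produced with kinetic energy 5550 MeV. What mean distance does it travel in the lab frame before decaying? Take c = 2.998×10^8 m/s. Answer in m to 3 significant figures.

γ = 1 + K/(m₀c²) = 1 + 5550/139.6 = 40.756
β = √(1 − 1/γ²) = 0.99970
Dilated lifetime: γτ₀ = 40.756 × 26.0 ns = 1059.7 ns
d = βc·γτ₀ = 0.99970 × (2.998×10^8 m/s) × 1.0597×10^-6 s = 318 m

d ≈ 318 m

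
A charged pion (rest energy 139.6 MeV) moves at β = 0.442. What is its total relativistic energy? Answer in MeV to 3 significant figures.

γ = 1/√(1 − 0.442²) = 1.1148
E = γm₀c² = 1.1148 × 139.6 MeV = 156 MeV

E ≈ 156 MeV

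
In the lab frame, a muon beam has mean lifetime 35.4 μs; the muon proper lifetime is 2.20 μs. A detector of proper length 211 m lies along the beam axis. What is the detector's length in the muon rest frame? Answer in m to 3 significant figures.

Time dilation ⇒ γ = Δt/τ₀ = 35.4/2.20 = 16.091
Length contraction: L = L₀/γ = 211/16.091 = 13.1 m

L ≈ 13.1 m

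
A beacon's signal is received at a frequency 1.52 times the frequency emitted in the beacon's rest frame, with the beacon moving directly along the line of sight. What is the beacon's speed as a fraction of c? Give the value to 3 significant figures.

f_obs/f_src = √((1+β)/(1−β)) = 1.52  ⇒  (1+β)/(1−β) = 2.3104
β = |1 − D²|/(1 + D²) = |1 − 2.3104|/(1 + 2.3104) = 0.396

β ≈ 0.396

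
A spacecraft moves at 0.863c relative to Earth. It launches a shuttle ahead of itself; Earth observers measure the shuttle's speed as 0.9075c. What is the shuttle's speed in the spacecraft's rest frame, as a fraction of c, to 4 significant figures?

u' ≈ 0.2052c

Inverse velocity addition: u' = (u − v)/(1 − uv/c²)
= (0.9075 − 0.863)/(1 − 0.9075×0.863) = 0.04450/0.216828 = 0.2052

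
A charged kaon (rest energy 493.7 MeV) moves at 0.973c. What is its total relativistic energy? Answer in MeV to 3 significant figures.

γ = 1/√(1 − 0.973²) = 4.3327
E = γm₀c² = 4.3327 × 493.7 MeV = 2140 MeV

E ≈ 2140 MeV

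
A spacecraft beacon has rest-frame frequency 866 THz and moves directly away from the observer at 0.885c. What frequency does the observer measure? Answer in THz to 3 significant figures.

Relativistic Doppler: f_obs = f_src √((1−β)/(1+β))
= 866 × √(0.11500/1.8850) = 866 × 0.24700 = 214 THz

f_obs ≈ 214 THz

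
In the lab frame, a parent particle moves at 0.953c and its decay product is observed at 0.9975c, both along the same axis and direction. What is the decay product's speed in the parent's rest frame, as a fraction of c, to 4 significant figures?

Inverse velocity addition: u' = (u − v)/(1 − uv/c²)
= (0.9975 − 0.953)/(1 − 0.9975×0.953) = 0.04450/0.0493825 = 0.9011

u' ≈ 0.9011c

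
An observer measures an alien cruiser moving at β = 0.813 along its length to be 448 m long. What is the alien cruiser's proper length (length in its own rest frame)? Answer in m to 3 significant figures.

γ = 1/√(1 − 0.813²) = 1.7174
L₀ = γL = 1.7174 × 448 = 769 m

L₀ ≈ 769 m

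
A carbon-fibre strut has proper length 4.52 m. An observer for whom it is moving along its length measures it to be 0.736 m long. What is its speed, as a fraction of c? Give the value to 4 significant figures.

β ≈ 0.9867

γ = L₀/L = 4.52/0.736 = 6.14130
β = √(1 − 1/γ²) = 0.9867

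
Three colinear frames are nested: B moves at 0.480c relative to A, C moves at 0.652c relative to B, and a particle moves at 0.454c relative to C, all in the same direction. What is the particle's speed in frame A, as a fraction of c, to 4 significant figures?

Compose boost 2: (0.652 + 0.480)/(1 + 0.652×0.480) = 1.132/1.31296 = 0.862174
Compose boost 3: (0.454 + 0.862174)/(1 + 0.454×0.862174) = 1.31617/1.39143 = 0.9459

u ≈ 0.9459c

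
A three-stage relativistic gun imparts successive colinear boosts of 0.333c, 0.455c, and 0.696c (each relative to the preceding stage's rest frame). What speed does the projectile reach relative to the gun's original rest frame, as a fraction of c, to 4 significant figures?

u ≈ 0.9350c

Compose boost 2: (0.455 + 0.333)/(1 + 0.455×0.333) = 0.7880/1.15152 = 0.684316
Compose boost 3: (0.696 + 0.684316)/(1 + 0.696×0.684316) = 1.38032/1.47628 = 0.9350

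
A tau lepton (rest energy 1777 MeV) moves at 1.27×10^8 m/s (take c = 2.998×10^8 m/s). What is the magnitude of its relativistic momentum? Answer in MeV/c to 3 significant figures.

p ≈ 831 MeV/c

β = v/c = 1.27×10^8 / 2.998×10^8 = 0.42362
γ = 1/√(1 − 0.42362²) = 1.1039
p = γβm₀c = 1.1039 × 0.42362 × 1777 MeV/c = 831 MeV/c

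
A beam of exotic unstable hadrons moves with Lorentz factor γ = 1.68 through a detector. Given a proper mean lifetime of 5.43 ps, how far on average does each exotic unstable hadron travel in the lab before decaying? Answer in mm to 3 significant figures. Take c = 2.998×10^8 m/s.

β = √(1 − 1/γ²) = √(1 − 1/1.68²) = 0.80355
Dilated lifetime: Δt = γτ₀ = 1.68 × 5.43 ps = 9.1224 ps
d = vΔt = 0.80355c × 9.1224 ps = 2.4090×10^8 m/s × 9.1224×10^-12 s = 2.20 mm

d ≈ 2.20 mm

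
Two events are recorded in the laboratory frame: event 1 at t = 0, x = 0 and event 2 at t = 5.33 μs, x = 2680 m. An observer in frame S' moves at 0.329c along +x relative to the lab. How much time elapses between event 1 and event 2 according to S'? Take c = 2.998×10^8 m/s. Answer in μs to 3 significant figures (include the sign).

γ = 1/√(1 − 0.329²) = 1.0590
Δt' = γ(Δt − vΔx/c²) = 1.0590 × (5.33 μs − 0.329×2680 m / (2.998×10^8 m/s))
= 1.0590 × (2.3890 μs) = 2.53 μs

Δt' ≈ 2.53 μs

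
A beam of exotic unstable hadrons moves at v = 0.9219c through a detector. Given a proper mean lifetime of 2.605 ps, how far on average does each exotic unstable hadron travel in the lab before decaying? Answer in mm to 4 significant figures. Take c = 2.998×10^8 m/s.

γ = 1/√(1 − 0.9219²) = 2.58113
Dilated lifetime: Δt = γτ₀ = 2.58113 × 2.605 ps = 6.72383 ps
d = vΔt = 0.9219c × 6.72383 ps = 2.76386×10^8 m/s × 6.72383×10^-12 s = 1.858 mm

d ≈ 1.858 mm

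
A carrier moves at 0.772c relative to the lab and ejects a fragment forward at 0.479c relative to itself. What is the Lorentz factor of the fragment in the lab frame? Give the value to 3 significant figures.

u_lab = (0.479 + 0.772)/(1 + 0.479×0.772) = 1.251/1.36979 = 0.913280
γ = 1/√(1 − 0.913280²) = 2.45

γ ≈ 2.45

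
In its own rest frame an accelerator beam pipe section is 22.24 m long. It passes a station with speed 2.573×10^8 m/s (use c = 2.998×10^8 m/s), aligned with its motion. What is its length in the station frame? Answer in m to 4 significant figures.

L ≈ 11.41 m

β = v/c = 2.573×10^8 / 2.998×10^8 = 0.858239
γ = 1/√(1 − 0.858239²) = 1.94837
Length contraction: L = L₀/γ = 22.24/1.94837 = 11.41 m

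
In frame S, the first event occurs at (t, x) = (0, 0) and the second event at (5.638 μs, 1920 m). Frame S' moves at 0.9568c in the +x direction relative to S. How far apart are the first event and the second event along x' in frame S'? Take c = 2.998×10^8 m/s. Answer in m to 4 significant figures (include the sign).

Δx' ≈ 1041 m

γ = 1/√(1 − 0.9568²) = 3.43942
Δx' = γ(Δx − vΔt) = 3.43942 × (1920 m − 0.9568×(2.998×10^8 m/s)×5.638×10^-6 s)
= 3.43942 × (302.747 m) = 1041 m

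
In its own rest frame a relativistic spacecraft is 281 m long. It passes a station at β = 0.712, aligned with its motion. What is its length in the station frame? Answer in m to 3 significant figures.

γ = 1/√(1 − 0.712²) = 1.4241
Length contraction: L = L₀/γ = 281/1.4241 = 197 m

L ≈ 197 m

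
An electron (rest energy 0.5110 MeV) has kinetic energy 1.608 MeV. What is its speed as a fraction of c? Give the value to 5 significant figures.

β ≈ 0.97049

γ = 1 + K/(m₀c²) = 1 + 1.608/0.5110 = 4.146771
β = √(1 − 1/γ²) = 0.97049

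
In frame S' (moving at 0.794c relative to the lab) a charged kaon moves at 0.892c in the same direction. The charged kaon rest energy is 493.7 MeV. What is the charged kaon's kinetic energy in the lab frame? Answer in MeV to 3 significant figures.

K ≈ 2580 MeV

u_lab = (0.892 + 0.794)/(1 + 0.892×0.794) = 0.986976
γ = 1/√(1 − 0.986976²) = 6.2163
K = (γ − 1)m₀c² = (6.2163 − 1) × 493.7 = 5.2163 × 493.7 = 2580 MeV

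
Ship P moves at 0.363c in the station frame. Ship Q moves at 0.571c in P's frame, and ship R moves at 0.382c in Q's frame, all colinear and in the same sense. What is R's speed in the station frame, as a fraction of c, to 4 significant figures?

Compose boost 2: (0.571 + 0.363)/(1 + 0.571×0.363) = 0.9340/1.20727 = 0.773644
Compose boost 3: (0.382 + 0.773644)/(1 + 0.382×0.773644) = 1.15564/1.29553 = 0.8920

u ≈ 0.8920c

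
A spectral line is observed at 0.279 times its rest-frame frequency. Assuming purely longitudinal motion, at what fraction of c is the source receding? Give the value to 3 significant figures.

f_obs/f_src = √((1−β)/(1+β)) = 0.279  ⇒  (1−β)/(1+β) = 0.077841
β = |1 − D²|/(1 + D²) = |1 − 0.077841|/(1 + 0.077841) = 0.856

β ≈ 0.856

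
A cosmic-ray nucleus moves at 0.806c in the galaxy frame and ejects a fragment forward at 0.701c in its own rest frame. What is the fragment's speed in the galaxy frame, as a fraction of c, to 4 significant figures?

Compose boost 2: (0.701 + 0.806)/(1 + 0.701×0.806) = 1.507/1.56501 = 0.9629

u ≈ 0.9629c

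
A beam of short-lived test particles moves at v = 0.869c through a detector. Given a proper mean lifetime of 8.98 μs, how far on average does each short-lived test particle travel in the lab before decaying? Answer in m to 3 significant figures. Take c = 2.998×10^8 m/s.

γ = 1/√(1 − 0.869²) = 2.0210
Dilated lifetime: Δt = γτ₀ = 2.0210 × 8.98 μs = 18.148 μs
d = vΔt = 0.869c × 18.148 μs = 2.6053×10^8 m/s × 1.8148×10^-5 s = 4730 m

d ≈ 4730 m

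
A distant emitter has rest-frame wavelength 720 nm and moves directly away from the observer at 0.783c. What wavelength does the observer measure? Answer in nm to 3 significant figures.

λ_obs ≈ 2060 nm

Relativistic Doppler: λ_obs = λ_src √((1+β)/(1−β))
= 720 × √(1.7830/0.21700) = 720 × 2.8665 = 2060 nm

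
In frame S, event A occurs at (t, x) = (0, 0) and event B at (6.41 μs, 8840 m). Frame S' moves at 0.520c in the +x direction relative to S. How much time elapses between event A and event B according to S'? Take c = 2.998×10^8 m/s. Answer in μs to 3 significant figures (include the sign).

γ = 1/√(1 − 0.520²) = 1.1707
Δt' = γ(Δt − vΔx/c²) = 1.1707 × (6.41 μs − 0.520×8840 m / (2.998×10^8 m/s))
= 1.1707 × (-8.9229 μs) = -10.4 μs

Δt' ≈ -10.4 μs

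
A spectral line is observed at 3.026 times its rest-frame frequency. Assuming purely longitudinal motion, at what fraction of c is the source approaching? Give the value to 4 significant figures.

f_obs/f_src = √((1+β)/(1−β)) = 3.026  ⇒  (1+β)/(1−β) = 9.15668
β = |1 − D²|/(1 + D²) = |1 − 9.15668|/(1 + 9.15668) = 0.8031

β ≈ 0.8031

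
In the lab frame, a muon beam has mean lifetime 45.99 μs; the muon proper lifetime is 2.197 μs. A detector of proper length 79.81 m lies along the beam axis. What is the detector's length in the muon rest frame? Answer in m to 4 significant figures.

L ≈ 3.813 m

Time dilation ⇒ γ = Δt/τ₀ = 45.99/2.197 = 20.9331
Length contraction: L = L₀/γ = 79.81/20.9331 = 3.813 m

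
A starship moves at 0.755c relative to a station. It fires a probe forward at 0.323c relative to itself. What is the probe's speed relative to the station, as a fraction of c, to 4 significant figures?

Relativistic velocity addition: u = (u' + v)/(1 + u'v/c²)
= (0.323 + 0.755)/(1 + 0.323×0.755) = 1.078/1.24386 = 0.8667

u ≈ 0.8667c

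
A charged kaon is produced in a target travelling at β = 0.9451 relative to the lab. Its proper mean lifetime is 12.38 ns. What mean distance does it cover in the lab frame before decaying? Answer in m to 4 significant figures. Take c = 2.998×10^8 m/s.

γ = 1/√(1 − 0.9451²) = 3.06015
Dilated lifetime: Δt = γτ₀ = 3.06015 × 12.38 ns = 37.8847 ns
d = vΔt = 0.9451c × 37.8847 ns = 2.83341×10^8 m/s × 3.78847×10^-8 s = 10.73 m

d ≈ 10.73 m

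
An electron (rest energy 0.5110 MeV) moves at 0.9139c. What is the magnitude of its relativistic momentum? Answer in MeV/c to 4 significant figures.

p ≈ 1.150 MeV/c

γ = 1/√(1 − 0.9139²) = 2.46342
p = γβm₀c = 2.46342 × 0.9139 × 0.5110 MeV/c = 1.150 MeV/c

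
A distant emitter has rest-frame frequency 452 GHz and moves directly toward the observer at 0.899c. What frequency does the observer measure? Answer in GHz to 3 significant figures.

Relativistic Doppler: f_obs = f_src √((1+β)/(1−β))
= 452 × √(1.8990/0.10100) = 452 × 4.3361 = 1960 GHz

f_obs ≈ 1960 GHz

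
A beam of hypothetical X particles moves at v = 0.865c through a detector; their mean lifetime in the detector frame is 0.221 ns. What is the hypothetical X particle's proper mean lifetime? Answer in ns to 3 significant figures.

τ₀ ≈ 0.111 ns

γ = 1/√(1 − 0.865²) = 1.9929
Proper time: τ₀ = Δt/γ = 0.221/1.9929 = 0.111 ns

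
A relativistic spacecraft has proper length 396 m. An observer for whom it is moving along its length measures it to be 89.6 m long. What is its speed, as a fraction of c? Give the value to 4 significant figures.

β ≈ 0.9741

γ = L₀/L = 396/89.6 = 4.41964
β = √(1 − 1/γ²) = 0.9741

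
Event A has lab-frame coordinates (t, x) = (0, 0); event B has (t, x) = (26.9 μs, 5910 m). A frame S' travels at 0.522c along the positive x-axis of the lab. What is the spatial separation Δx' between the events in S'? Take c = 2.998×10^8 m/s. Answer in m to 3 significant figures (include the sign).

γ = 1/√(1 − 0.522²) = 1.1724
Δx' = γ(Δx − vΔt) = 1.1724 × (5910 m − 0.522×(2.998×10^8 m/s)×26.9×10^-6 s)
= 1.1724 × (1700.3 m) = 1990 m

Δx' ≈ 1990 m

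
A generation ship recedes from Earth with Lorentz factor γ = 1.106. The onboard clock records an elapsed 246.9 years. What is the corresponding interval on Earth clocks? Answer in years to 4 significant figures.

Δt ≈ 273.1 years

γ = 1.106 (given)
Time dilation: Δt = γτ₀ = 1.106 × 246.9 years = 273.1 years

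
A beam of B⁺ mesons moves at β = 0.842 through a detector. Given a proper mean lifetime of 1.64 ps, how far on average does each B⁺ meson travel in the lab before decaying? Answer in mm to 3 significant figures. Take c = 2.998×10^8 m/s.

d ≈ 0.767 mm

γ = 1/√(1 − 0.842²) = 1.8536
Dilated lifetime: Δt = γτ₀ = 1.8536 × 1.64 ps = 3.0400 ps
d = vΔt = 0.842c × 3.0400 ps = 2.5243×10^8 m/s × 3.0400×10^-12 s = 0.767 mm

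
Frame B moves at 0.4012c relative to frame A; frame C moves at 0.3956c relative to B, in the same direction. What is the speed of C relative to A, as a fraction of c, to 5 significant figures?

Compose boost 2: (0.3956 + 0.4012)/(1 + 0.3956×0.4012) = 0.79680/1.158715 = 0.68766

u ≈ 0.68766c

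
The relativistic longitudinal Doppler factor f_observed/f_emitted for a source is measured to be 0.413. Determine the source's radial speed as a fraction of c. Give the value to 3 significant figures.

f_obs/f_src = √((1−β)/(1+β)) = 0.413  ⇒  (1−β)/(1+β) = 0.17057
β = |1 − D²|/(1 + D²) = |1 − 0.17057|/(1 + 0.17057) = 0.709

β ≈ 0.709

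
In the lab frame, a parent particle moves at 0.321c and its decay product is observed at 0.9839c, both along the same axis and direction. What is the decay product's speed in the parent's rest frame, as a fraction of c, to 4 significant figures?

u' ≈ 0.9689c

Inverse velocity addition: u' = (u − v)/(1 − uv/c²)
= (0.9839 − 0.321)/(1 − 0.9839×0.321) = 0.6629/0.684168 = 0.9689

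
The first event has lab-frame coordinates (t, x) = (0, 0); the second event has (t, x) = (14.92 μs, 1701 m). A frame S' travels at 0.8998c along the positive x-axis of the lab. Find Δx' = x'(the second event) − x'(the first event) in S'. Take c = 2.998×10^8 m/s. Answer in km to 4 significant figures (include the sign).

γ = 1/√(1 − 0.8998²) = 2.29199
Δx' = γ(Δx − vΔt) = 2.29199 × (1701 m − 0.8998×(2.998×10^8 m/s)×14.92×10^-6 s)
= 2.29199 × (-2323.82 m) = -5.326 km

Δx' ≈ -5.326 km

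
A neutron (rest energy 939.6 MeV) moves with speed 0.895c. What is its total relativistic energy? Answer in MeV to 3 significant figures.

E ≈ 2110 MeV

γ = 1/√(1 − 0.895²) = 2.2418
E = γm₀c² = 2.2418 × 939.6 MeV = 2110 MeV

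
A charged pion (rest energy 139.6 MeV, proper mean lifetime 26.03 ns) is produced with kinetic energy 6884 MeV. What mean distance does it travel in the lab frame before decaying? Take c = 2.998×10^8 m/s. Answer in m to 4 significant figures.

d ≈ 392.5 m

γ = 1 + K/(m₀c²) = 1 + 6884/139.6 = 50.3123
β = √(1 − 1/γ²) = 0.999802
Dilated lifetime: γτ₀ = 50.3123 × 26.03 ns = 1309.63 ns
d = βc·γτ₀ = 0.999802 × (2.998×10^8 m/s) × 1.30963×10^-6 s = 392.5 m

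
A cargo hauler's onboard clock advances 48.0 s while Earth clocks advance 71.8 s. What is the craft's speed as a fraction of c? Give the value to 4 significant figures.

γ = Δt/τ₀ = 71.8/48.0 = 1.49583
β = √(1 − 1/γ²) = √(1 − 1/1.49583²) = 0.7437

β ≈ 0.7437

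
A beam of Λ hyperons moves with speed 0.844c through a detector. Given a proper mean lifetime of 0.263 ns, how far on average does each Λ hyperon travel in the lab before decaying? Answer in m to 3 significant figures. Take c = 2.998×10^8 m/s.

γ = 1/√(1 − 0.844²) = 1.8645
Dilated lifetime: Δt = γτ₀ = 1.8645 × 0.263 ns = 0.49036 ns
d = vΔt = 0.844c × 0.49036 ns = 2.5303×10^8 m/s × 4.9036×10^-10 s = 0.124 m

d ≈ 0.124 m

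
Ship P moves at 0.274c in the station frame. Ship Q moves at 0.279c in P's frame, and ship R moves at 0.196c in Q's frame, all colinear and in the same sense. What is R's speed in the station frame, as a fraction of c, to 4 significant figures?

u ≈ 0.6448c

Compose boost 2: (0.279 + 0.274)/(1 + 0.279×0.274) = 0.5530/1.07645 = 0.513728
Compose boost 3: (0.196 + 0.513728)/(1 + 0.196×0.513728) = 0.709728/1.10069 = 0.6448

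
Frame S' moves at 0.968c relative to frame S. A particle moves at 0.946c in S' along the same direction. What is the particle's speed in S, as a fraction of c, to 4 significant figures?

u ≈ 0.9991c

Relativistic velocity addition: u = (u' + v)/(1 + u'v/c²)
= (0.946 + 0.968)/(1 + 0.946×0.968) = 1.914/1.91573 = 0.9991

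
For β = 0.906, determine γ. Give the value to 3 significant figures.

γ = 1/√(1 − β²) = 1/√(1 − 0.906²) = 1/√(0.17916) = 2.36

γ ≈ 2.36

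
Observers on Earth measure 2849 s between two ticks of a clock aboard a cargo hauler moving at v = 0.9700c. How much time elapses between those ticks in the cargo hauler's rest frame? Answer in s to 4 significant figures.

τ₀ ≈ 692.6 s

γ = 1/√(1 − 0.9700²) = 4.11345
Proper time: τ₀ = Δt/γ = 2849/4.11345 = 692.6 s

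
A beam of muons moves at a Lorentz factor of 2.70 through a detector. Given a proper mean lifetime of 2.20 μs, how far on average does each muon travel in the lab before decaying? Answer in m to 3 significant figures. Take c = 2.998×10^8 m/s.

d ≈ 1650 m

β = √(1 − 1/γ²) = √(1 − 1/2.70²) = 0.92888
Dilated lifetime: Δt = γτ₀ = 2.70 × 2.20 μs = 5.9400 μs
d = vΔt = 0.92888c × 5.9400 μs = 2.7848×10^8 m/s × 5.9400×10^-6 s = 1650 m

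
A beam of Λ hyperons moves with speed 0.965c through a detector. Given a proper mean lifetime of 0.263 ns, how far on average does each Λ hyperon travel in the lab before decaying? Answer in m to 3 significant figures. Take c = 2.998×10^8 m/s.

d ≈ 0.290 m

γ = 1/√(1 − 0.965²) = 3.8132
Dilated lifetime: Δt = γτ₀ = 3.8132 × 0.263 ns = 1.0029 ns
d = vΔt = 0.965c × 1.0029 ns = 2.8931×10^8 m/s × 1.0029×10^-9 s = 0.290 m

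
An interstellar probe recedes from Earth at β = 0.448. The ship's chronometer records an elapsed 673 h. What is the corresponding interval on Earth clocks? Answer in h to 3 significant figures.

Δt ≈ 753 h

γ = 1/√(1 − 0.448²) = 1.1185
Time dilation: Δt = γτ₀ = 1.1185 × 673 h = 753 h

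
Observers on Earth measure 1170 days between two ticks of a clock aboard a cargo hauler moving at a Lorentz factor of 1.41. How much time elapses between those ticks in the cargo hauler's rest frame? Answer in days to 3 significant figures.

τ₀ ≈ 830 days

γ = 1.41 (given)
Proper time: τ₀ = Δt/γ = 1170/1.41 = 830 days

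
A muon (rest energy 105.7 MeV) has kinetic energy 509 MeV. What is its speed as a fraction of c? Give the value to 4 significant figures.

β ≈ 0.9851

γ = 1 + K/(m₀c²) = 1 + 509/105.7 = 5.81552
β = √(1 − 1/γ²) = 0.9851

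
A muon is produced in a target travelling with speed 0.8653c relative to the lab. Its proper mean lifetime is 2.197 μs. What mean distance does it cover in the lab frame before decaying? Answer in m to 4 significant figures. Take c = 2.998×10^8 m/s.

d ≈ 1137 m

γ = 1/√(1 − 0.8653²) = 1.99500
Dilated lifetime: Δt = γτ₀ = 1.99500 × 2.197 μs = 4.38300 μs
d = vΔt = 0.8653c × 4.38300 μs = 2.59417×10^8 m/s × 4.38300×10^-6 s = 1137 m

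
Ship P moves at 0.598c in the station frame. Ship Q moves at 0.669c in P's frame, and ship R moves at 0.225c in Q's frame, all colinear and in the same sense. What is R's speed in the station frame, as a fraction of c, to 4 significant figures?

Compose boost 2: (0.669 + 0.598)/(1 + 0.669×0.598) = 1.267/1.40006 = 0.904960
Compose boost 3: (0.225 + 0.904960)/(1 + 0.225×0.904960) = 1.12996/1.20362 = 0.9388

u ≈ 0.9388c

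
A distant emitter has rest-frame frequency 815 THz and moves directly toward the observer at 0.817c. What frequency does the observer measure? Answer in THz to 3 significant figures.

f_obs ≈ 2570 THz

Relativistic Doppler: f_obs = f_src √((1+β)/(1−β))
= 815 × √(1.8170/0.18300) = 815 × 3.1510 = 2570 THz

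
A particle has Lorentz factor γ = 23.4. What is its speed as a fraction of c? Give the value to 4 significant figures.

β ≈ 0.9991

β = √(1 − 1/γ²) = √(1 − 1/23.4²) = √(0.998174) = 0.9991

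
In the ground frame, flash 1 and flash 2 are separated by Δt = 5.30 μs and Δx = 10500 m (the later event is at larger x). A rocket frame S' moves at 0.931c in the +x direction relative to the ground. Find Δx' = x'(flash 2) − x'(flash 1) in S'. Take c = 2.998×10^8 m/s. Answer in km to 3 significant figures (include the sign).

Δx' ≈ 24.7 km

γ = 1/√(1 − 0.931²) = 2.7396
Δx' = γ(Δx − vΔt) = 2.7396 × (10500 m − 0.931×(2.998×10^8 m/s)×5.30×10^-6 s)
= 2.7396 × (9020.7 m) = 24.7 km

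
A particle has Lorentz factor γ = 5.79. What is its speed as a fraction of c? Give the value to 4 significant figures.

β ≈ 0.9850

β = √(1 − 1/γ²) = √(1 − 1/5.79²) = √(0.970171) = 0.9850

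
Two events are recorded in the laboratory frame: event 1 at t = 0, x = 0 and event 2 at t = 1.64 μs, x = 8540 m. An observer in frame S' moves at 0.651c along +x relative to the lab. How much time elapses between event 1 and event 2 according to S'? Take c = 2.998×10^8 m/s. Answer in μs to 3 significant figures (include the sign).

γ = 1/√(1 − 0.651²) = 1.3174
Δt' = γ(Δt − vΔx/c²) = 1.3174 × (1.64 μs − 0.651×8540 m / (2.998×10^8 m/s))
= 1.3174 × (-16.904 μs) = -22.3 μs

Δt' ≈ -22.3 μs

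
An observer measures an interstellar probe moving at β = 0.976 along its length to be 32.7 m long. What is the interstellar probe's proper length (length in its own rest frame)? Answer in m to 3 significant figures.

L₀ ≈ 150 m

γ = 1/√(1 − 0.976²) = 4.5920
L₀ = γL = 4.5920 × 32.7 = 150 m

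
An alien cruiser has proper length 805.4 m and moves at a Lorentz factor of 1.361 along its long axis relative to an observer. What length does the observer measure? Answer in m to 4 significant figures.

L ≈ 591.8 m

γ = 1.361 (given)
Length contraction: L = L₀/γ = 805.4/1.361 = 591.8 m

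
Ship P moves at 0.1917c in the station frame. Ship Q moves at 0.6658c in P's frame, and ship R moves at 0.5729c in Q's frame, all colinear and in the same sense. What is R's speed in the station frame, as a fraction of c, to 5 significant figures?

Compose boost 2: (0.6658 + 0.1917)/(1 + 0.6658×0.1917) = 0.85750/1.127634 = 0.7604419
Compose boost 3: (0.5729 + 0.7604419)/(1 + 0.5729×0.7604419) = 1.333342/1.435657 = 0.92873

u ≈ 0.92873c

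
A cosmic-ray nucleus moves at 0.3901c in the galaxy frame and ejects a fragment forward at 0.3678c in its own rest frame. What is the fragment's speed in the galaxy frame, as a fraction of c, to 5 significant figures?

u ≈ 0.66280c

Compose boost 2: (0.3678 + 0.3901)/(1 + 0.3678×0.3901) = 0.75790/1.143479 = 0.66280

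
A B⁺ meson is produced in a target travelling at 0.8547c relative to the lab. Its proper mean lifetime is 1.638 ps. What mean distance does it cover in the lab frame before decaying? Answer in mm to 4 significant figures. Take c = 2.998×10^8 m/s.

γ = 1/√(1 − 0.8547²) = 1.92633
Dilated lifetime: Δt = γτ₀ = 1.92633 × 1.638 ps = 3.15533 ps
d = vΔt = 0.8547c × 3.15533 ps = 2.56239×10^8 m/s × 3.15533×10^-12 s = 0.8085 mm

d ≈ 0.8085 mm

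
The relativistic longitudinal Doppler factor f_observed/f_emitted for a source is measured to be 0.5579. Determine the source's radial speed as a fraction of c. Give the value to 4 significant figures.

β ≈ 0.5253

f_obs/f_src = √((1−β)/(1+β)) = 0.5579  ⇒  (1−β)/(1+β) = 0.311252
β = |1 − D²|/(1 + D²) = |1 − 0.311252|/(1 + 0.311252) = 0.5253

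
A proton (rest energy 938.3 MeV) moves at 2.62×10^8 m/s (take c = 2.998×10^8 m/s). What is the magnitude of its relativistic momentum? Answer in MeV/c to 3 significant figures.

β = v/c = 2.62×10^8 / 2.998×10^8 = 0.87392
γ = 1/√(1 − 0.87392²) = 2.0573
p = γβm₀c = 2.0573 × 0.87392 × 938.3 MeV/c = 1690 MeV/c

p ≈ 1690 MeV/c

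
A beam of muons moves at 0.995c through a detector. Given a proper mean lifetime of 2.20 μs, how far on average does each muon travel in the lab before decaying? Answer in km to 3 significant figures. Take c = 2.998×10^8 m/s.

γ = 1/√(1 − 0.995²) = 10.013
Dilated lifetime: Δt = γτ₀ = 10.013 × 2.20 μs = 22.028 μs
d = vΔt = 0.995c × 22.028 μs = 2.9830×10^8 m/s × 2.2028×10^-5 s = 6.57 km

d ≈ 6.57 km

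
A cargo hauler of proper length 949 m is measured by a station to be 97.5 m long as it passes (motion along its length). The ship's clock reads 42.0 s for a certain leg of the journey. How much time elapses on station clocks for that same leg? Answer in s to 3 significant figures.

Δt ≈ 409 s

Length contraction ⇒ γ = L₀/L = 949/97.5 = 9.7333
Time dilation: Δt = γτ₀ = 9.7333 × 42.0 s = 409 s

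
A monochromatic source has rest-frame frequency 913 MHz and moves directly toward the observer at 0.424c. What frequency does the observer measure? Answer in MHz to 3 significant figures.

f_obs ≈ 1440 MHz

Relativistic Doppler: f_obs = f_src √((1+β)/(1−β))
= 913 × √(1.4240/0.57600) = 913 × 1.5723 = 1440 MHz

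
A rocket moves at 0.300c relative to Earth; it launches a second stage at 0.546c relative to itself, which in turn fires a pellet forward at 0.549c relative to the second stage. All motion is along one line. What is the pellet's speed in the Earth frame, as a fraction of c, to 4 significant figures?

u ≈ 0.9120c

Compose boost 2: (0.546 + 0.300)/(1 + 0.546×0.300) = 0.8460/1.16380 = 0.726929
Compose boost 3: (0.549 + 0.726929)/(1 + 0.549×0.726929) = 1.27593/1.39908 = 0.9120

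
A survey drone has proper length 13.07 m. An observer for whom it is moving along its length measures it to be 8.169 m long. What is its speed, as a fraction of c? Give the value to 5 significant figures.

β ≈ 0.78061

γ = L₀/L = 13.07/8.169 = 1.599951
β = √(1 − 1/γ²) = 0.78061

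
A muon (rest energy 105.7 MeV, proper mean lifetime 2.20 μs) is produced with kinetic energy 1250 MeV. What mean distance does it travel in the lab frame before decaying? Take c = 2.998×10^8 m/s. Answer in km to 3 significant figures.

d ≈ 8.43 km

γ = 1 + K/(m₀c²) = 1 + 1250/105.7 = 12.826
β = √(1 − 1/γ²) = 0.99696
Dilated lifetime: γτ₀ = 12.826 × 2.20 μs = 28.217 μs
d = βc·γτ₀ = 0.99696 × (2.998×10^8 m/s) × 2.8217×10^-5 s = 8.43 km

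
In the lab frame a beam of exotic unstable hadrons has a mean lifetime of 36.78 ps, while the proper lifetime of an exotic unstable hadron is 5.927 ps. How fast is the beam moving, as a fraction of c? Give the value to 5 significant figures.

γ = Δt/τ₀ = 36.78/5.927 = 6.205500
β = √(1 − 1/γ²) = √(1 − 1/6.205500²) = 0.98693

β ≈ 0.98693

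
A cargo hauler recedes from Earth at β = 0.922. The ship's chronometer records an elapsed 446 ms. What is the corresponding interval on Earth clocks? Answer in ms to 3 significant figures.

Δt ≈ 1150 ms

γ = 1/√(1 − 0.922²) = 2.5827
Time dilation: Δt = γτ₀ = 2.5827 × 446 ms = 1150 ms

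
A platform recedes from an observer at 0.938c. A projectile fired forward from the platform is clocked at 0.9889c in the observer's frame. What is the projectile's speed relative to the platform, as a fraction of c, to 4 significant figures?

Inverse velocity addition: u' = (u − v)/(1 − uv/c²)
= (0.9889 − 0.938)/(1 − 0.9889×0.938) = 0.05090/0.0724118 = 0.7029

u' ≈ 0.7029c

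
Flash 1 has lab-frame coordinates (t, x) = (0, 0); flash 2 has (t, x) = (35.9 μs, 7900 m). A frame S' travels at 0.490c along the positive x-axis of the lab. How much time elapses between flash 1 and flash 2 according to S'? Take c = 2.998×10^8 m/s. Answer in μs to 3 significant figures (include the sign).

γ = 1/√(1 − 0.490²) = 1.1472
Δt' = γ(Δt − vΔx/c²) = 1.1472 × (35.9 μs − 0.490×7900 m / (2.998×10^8 m/s))
= 1.1472 × (22.988 μs) = 26.4 μs

Δt' ≈ 26.4 μs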